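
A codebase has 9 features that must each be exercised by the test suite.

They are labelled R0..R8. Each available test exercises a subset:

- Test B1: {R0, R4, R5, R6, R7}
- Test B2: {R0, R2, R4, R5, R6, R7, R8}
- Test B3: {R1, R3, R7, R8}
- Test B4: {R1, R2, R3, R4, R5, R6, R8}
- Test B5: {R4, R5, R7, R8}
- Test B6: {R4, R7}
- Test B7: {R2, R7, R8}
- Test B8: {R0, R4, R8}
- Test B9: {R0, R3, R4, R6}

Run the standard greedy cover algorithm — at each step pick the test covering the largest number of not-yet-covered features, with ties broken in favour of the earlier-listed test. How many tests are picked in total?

Greedy: pick B2 (covers 7 new) → pick B3 (covers 2 new). Total picks: 2.

2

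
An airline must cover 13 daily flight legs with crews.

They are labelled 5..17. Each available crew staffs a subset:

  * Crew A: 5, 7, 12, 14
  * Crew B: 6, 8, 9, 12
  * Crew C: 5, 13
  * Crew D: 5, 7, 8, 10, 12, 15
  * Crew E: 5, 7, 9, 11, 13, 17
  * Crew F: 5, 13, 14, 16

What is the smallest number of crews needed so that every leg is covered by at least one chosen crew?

B and D and E and F together: B ∪ D ∪ E ∪ F = {5, 6, 7, 8, 9, 10, 11, 12, 13, 14, 15, 16, 17} — every leg is covered.
No 3 of the 6 crews cover everything (all 20 combinations miss at least one leg), so 4 is optimal.

4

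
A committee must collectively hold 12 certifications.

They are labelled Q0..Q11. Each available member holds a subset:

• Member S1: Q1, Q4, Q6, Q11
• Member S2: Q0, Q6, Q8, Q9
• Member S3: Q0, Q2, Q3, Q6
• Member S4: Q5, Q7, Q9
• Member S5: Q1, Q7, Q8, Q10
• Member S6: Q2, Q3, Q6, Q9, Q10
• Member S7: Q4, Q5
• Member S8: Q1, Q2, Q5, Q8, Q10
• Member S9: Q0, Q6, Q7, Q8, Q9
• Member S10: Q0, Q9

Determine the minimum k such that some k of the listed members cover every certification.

S1 and S6 and S8 and S9 together: S1 ∪ S6 ∪ S8 ∪ S9 = {Q0, Q1, Q2, Q3, Q4, Q5, Q6, Q7, Q8, Q9, Q10, Q11} — every certification is covered.
No 3 of the 10 members cover everything (all 120 combinations miss at least one certification), so 4 is optimal.

4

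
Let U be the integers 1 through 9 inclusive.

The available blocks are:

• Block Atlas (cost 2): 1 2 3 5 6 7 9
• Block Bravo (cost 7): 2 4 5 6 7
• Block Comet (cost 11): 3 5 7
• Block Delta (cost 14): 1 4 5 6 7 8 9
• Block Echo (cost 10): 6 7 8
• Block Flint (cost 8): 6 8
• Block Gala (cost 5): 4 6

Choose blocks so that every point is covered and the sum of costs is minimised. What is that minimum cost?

15

Atlas, Flint, Gala together cover every point (Atlas ∪ Flint ∪ Gala = {1, 2, 3, 4, 5, 6, 7, 8, 9}); total cost 2 + 8 + 5 = 15.
No covering selection has total cost below 15.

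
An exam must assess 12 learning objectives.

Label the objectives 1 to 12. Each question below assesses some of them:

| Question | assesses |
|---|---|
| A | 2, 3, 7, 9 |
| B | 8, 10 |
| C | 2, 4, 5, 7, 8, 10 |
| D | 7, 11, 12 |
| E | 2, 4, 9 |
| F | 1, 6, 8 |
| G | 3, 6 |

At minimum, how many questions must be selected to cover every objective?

4

Take {A, C, D, F}. Their union is {1, 2, 3, 4, 5, 6, 7, 8, 9, 10, 11, 12}, which is all 12 objectives.
Only C contains 5, so C is forced; the remaining 6 objectives need at least 3 more questions (each remaining question adds at most 2) — so at least 4 questions are needed, and 4 is optimal.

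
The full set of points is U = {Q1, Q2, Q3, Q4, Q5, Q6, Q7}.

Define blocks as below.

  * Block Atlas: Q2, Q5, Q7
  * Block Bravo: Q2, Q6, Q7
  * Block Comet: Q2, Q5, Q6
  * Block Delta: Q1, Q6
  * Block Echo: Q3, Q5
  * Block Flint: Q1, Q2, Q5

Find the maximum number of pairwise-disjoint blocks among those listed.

2

Bravo, Echo are pairwise disjoint (Bravo={Q2,Q6,Q7}; Echo={Q3,Q5}).
Every remaining block overlaps one of these, and no 3 of the listed blocks are pairwise disjoint, so 2 is the maximum.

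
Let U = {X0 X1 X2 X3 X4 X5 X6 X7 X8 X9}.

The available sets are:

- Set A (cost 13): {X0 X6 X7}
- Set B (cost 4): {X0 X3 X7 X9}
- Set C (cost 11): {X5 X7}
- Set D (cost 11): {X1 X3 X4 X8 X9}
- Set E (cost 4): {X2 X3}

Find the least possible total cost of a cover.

39

A, C, D, E together cover every item (A ∪ C ∪ D ∪ E = {X0, X1, X2, X3, X4, X5, X6, X7, X8, X9}); total cost 13 + 11 + 11 + 4 = 39.
The greedy pick B, D, E, C, A costs 43; no covering selection beats 39.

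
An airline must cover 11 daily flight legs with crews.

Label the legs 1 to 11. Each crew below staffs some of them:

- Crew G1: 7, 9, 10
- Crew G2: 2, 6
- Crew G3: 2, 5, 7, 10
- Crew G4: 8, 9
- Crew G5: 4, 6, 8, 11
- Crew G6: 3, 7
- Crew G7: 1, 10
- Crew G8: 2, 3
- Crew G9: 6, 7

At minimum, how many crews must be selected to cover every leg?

Take {G1, G3, G5, G7, G8}. Their union is {1, 2, 3, 4, 5, 6, 7, 8, 9, 10, 11}, which is all 11 legs.
No 4 of the 9 crews cover everything (all 126 combinations miss at least one leg), so 5 is optimal.

5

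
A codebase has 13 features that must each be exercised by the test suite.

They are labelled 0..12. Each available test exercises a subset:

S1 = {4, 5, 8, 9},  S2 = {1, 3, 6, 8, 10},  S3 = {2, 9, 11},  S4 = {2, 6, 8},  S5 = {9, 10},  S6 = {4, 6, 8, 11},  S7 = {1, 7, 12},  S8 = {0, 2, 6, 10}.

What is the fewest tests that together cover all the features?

5

S1 and S2 and S3 and S7 and S8 together: S1 ∪ S2 ∪ S3 ∪ S7 ∪ S8 = {0, 1, 2, 3, 4, 5, 6, 7, 8, 9, 10, 11, 12} — every feature is covered.
No 4 of the 8 tests cover everything (all 70 combinations miss at least one feature), so 5 is optimal.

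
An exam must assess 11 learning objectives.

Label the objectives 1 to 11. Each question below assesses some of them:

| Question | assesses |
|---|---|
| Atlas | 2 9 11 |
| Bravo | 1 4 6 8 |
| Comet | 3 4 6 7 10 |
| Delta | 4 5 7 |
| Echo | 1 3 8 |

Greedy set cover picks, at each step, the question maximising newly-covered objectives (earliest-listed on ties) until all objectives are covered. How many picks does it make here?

4

Greedy: pick Comet (covers 5 new) → pick Atlas (covers 3 new) → pick Bravo (covers 2 new) → pick Delta (covers 1 new). Total picks: 4.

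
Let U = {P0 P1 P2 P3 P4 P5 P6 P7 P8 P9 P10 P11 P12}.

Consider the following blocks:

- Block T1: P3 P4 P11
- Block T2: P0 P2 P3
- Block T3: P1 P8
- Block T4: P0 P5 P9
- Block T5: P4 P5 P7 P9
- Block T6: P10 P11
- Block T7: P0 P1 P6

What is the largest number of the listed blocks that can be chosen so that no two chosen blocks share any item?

4

T2, T3, T5, T6 are pairwise disjoint (T2={P0,P2,P3}; T3={P1,P8}; T5={P4,P5,P7,P9}; T6={P10,P11}).
Every remaining block overlaps one of these, and no 5 of the listed blocks are pairwise disjoint, so 4 is the maximum.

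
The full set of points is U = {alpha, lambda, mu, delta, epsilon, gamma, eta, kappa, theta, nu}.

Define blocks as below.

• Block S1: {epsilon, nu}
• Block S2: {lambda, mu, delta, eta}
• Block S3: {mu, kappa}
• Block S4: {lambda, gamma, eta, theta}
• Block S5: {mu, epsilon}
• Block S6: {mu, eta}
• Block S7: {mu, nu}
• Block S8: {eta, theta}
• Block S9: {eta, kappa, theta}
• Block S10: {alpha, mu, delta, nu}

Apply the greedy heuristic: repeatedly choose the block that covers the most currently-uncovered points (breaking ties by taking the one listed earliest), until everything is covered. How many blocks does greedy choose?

5

Greedy: pick S2 (covers 4 new) → pick S1 (covers 2 new) → pick S4 (covers 2 new) → pick S3 (covers 1 new) → pick S10 (covers 1 new). Total picks: 5.
(The true minimum cover uses only 4 blocks, so greedy is not optimal here.)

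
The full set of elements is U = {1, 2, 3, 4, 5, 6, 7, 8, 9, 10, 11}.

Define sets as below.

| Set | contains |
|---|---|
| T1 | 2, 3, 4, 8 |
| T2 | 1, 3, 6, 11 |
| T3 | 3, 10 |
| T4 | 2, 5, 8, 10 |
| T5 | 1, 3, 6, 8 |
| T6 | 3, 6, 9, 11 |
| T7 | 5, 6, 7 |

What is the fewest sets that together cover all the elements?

T1, T2, T3, T6, and T7 cover everything between them: the union {1, 2, 3, 4, 5, 6, 7, 8, 9, 10, 11} is all of U.
No 4 of the 7 sets cover everything (all 35 combinations miss at least one element), so 5 is optimal.

5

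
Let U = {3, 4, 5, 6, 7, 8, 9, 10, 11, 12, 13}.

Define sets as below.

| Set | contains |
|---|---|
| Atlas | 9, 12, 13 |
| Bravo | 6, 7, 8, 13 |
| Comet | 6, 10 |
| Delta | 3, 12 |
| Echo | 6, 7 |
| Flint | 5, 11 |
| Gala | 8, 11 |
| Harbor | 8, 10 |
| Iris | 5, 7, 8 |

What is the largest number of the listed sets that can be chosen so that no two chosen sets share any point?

Delta, Echo, Flint, Harbor are pairwise disjoint (Delta={3,12}; Echo={6,7}; Flint={5,11}; Harbor={8,10}).
Every remaining set overlaps one of these, and no 5 of the listed sets are pairwise disjoint, so 4 is the maximum.

4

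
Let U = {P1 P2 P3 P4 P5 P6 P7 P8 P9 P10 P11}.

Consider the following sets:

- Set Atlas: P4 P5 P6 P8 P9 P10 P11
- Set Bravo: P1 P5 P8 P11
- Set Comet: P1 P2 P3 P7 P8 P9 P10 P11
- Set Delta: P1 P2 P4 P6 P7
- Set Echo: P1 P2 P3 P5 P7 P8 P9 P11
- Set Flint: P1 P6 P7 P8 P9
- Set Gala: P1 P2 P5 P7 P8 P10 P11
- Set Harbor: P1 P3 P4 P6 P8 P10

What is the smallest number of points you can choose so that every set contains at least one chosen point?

Take H = {P7, P8}. Each listed set contains at least one of these, so H is a hitting set of size 2.
No single point lies in every set, so at least 2 are needed and 2 is optimal.

2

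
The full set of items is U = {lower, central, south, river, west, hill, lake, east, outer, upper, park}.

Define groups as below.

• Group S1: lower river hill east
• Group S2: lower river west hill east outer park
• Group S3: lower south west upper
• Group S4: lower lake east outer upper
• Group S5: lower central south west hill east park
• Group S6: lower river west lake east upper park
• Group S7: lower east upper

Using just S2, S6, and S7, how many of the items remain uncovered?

Union of S2, S6, S7 = {lower, river, west, hill, lake, east, outer, upper, park}.
Not covered: central, south — 2 items.

2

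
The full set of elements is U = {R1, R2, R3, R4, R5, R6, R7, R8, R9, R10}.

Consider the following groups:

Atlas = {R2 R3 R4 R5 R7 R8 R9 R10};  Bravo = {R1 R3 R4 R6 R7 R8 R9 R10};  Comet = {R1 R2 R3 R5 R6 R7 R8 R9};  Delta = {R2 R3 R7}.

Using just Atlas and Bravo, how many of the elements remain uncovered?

0

Union of Atlas, Bravo = {R1, R2, R3, R4, R5, R6, R7, R8, R9, R10} — that's every element, so 0 are uncovered.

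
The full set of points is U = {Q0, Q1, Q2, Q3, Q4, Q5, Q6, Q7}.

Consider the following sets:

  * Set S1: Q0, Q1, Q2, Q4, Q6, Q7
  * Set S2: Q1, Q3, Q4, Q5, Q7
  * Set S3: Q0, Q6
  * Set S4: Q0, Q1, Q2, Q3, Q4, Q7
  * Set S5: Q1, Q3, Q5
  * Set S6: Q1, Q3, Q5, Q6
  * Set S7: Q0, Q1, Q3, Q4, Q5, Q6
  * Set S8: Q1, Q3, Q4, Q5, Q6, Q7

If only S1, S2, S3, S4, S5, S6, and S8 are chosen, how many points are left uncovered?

Union of S1, S2, S3, S4, S5, S6, S8 = {Q0, Q1, Q2, Q3, Q4, Q5, Q6, Q7} — that's every point, so 0 are uncovered.

0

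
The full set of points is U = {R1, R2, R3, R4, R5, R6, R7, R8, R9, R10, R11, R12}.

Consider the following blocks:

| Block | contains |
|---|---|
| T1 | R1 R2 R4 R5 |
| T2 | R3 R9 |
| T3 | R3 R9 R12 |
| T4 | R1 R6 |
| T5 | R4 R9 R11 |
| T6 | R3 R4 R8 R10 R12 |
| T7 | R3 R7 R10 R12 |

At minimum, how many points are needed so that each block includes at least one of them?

H = {R3, R4, R6} meets every block (each contains at least one member of H), and |H| = 3.
The blocks T4, T5, T7 are pairwise disjoint, so any hitting set needs a separate point for each — at least 3. Hence 3 is optimal.

3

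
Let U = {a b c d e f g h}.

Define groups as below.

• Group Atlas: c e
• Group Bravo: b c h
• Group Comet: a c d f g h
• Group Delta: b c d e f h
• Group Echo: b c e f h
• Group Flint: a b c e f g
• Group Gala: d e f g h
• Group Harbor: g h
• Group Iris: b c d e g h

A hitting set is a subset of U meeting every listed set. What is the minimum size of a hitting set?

Take T = {c, g}. Each listed group contains at least one of these, so T is a hitting set of size 2.
The groups Atlas, Harbor are pairwise disjoint, so any hitting set needs a separate point for each — at least 2. Hence 2 is optimal.

2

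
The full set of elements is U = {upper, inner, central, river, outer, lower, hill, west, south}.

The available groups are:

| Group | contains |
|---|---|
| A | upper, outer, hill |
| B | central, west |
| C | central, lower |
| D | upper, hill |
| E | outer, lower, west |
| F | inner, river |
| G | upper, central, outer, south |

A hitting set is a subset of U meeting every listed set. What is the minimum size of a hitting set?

The 4 elements {upper, inner, central, outer} hit every group.
No choice of 3 elements meets every group, so 4 is the minimum.

4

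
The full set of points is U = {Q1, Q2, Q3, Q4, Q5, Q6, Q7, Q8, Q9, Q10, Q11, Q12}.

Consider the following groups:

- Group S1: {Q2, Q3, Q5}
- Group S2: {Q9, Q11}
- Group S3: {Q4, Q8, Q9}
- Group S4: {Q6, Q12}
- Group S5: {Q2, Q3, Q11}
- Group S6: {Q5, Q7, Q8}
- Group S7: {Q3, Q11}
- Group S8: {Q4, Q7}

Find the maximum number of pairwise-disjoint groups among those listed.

S1, S2, S4, S8 are pairwise disjoint (S1={Q2,Q3,Q5}; S2={Q9,Q11}; S4={Q6,Q12}; S8={Q4,Q7}).
Every remaining group overlaps one of these, and no 5 of the listed groups are pairwise disjoint, so 4 is the maximum.

4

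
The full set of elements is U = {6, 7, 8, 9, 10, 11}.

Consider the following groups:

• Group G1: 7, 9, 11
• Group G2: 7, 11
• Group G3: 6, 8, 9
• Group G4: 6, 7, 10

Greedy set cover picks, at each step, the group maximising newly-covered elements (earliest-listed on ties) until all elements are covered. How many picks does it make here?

Greedy: pick G1 (covers 3 new) → pick G3 (covers 2 new) → pick G4 (covers 1 new). Total picks: 3.

3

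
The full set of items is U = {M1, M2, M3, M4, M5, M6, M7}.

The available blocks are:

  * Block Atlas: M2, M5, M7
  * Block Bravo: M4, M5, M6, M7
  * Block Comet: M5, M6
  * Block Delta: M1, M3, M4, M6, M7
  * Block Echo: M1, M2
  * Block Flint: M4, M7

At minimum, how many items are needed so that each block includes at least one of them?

The 3 items {M2, M4, M5} hit every block.
The blocks Comet, Echo, Flint are pairwise disjoint, so any hitting set needs a separate item for each — at least 3. Hence 3 is optimal.

3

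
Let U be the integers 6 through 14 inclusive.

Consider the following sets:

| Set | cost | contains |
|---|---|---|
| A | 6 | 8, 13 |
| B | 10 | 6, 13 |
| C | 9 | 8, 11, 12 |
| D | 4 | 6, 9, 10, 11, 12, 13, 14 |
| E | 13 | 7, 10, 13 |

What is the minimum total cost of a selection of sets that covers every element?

23

A, D, E together cover every element (A ∪ D ∪ E = {6, 7, 8, 9, 10, 11, 12, 13, 14}); total cost 6 + 4 + 13 = 23.
No covering selection has total cost below 23.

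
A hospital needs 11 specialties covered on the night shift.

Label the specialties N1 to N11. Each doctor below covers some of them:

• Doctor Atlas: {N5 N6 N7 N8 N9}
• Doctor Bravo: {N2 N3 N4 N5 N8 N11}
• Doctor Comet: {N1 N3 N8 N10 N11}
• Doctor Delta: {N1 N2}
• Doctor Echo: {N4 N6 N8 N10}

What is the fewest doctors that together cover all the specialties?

3

Atlas and Bravo and Comet together: Atlas ∪ Bravo ∪ Comet = {N1, N2, N3, N4, N5, N6, N7, N8, N9, N10, N11} — every specialty is covered.
Only Atlas contains N7, so Atlas is forced; the remaining 6 specialties need at least 2 more doctors (each remaining doctor adds at most 4) — so at least 3 doctors are needed, and 3 is optimal.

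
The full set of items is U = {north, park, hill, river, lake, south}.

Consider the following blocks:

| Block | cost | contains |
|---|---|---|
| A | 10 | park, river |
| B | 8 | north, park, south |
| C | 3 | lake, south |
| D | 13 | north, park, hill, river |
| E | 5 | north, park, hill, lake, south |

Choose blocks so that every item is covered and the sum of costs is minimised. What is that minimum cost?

15

A, E together cover every item (A ∪ E = {north, park, hill, river, lake, south}); total cost 10 + 5 = 15.
No covering selection has total cost below 15.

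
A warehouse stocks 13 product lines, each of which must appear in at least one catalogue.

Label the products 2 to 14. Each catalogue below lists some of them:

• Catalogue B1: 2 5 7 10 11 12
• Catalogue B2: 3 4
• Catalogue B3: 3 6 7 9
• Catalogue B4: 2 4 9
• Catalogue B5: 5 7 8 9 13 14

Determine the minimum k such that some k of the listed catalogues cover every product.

Take {B1, B3, B4, B5}. Their union is {2, 3, 4, 5, 6, 7, 8, 9, 10, 11, 12, 13, 14}, which is all 13 products.
No 3 of the 5 catalogues cover everything (all 10 combinations miss at least one product), so 4 is optimal.

4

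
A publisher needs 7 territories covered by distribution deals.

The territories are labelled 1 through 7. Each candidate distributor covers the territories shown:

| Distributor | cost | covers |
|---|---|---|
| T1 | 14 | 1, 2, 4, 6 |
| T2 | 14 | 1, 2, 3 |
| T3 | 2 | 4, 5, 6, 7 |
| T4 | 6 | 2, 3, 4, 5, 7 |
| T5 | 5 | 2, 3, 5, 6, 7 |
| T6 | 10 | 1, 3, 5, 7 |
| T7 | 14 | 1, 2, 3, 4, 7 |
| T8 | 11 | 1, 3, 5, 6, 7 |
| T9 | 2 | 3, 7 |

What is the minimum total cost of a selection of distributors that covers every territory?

16

T2, T3 together cover every territory (T2 ∪ T3 = {1, 2, 3, 4, 5, 6, 7}); total cost 14 + 2 = 16.
The greedy pick T3, T9, T5, T6 costs 19; no covering selection beats 16.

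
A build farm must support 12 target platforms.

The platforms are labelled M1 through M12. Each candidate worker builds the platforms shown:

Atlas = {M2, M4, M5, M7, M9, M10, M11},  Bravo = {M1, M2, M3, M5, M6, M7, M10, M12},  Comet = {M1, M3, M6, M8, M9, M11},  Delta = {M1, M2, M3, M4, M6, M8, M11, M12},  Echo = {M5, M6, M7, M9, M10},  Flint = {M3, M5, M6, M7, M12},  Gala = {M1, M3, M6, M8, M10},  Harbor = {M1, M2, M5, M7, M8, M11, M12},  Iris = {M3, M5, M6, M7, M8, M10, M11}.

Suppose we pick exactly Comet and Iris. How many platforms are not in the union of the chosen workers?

Union of Comet, Iris = {M1, M3, M5, M6, M7, M8, M9, M10, M11}.
Not covered: M2, M4, M12 — 3 platforms.

3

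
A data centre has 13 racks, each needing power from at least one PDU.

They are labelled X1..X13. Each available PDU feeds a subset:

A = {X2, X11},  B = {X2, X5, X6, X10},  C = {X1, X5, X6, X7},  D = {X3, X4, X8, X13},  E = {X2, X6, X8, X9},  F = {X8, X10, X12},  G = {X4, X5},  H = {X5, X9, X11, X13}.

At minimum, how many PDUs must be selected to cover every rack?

Take {A, C, D, F, H}. Their union is {X1, X2, X3, X4, X5, X6, X7, X8, X9, X10, X11, X12, X13}, which is all 13 racks.
No 4 of the 8 PDUs cover everything (all 70 combinations miss at least one rack), so 5 is optimal.

5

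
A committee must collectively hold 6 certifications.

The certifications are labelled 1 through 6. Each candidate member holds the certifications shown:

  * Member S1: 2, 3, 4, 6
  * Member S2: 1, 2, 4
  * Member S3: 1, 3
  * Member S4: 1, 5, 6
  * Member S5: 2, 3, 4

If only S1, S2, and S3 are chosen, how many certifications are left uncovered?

1

Union of S1, S2, S3 = {1, 2, 3, 4, 6}.
Not covered: 5 — 1 certification.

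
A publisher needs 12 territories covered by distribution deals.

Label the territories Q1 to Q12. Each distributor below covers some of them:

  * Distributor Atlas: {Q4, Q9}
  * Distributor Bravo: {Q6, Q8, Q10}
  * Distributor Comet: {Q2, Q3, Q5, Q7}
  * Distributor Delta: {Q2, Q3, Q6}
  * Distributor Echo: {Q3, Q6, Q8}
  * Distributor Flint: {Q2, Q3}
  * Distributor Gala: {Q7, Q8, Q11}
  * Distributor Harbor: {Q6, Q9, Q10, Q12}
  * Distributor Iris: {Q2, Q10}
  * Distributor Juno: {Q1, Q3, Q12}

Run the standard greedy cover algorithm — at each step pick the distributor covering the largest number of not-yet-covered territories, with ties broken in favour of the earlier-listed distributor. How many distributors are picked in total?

Greedy: pick Comet (covers 4 new) → pick Harbor (covers 4 new) → pick Gala (covers 2 new) → pick Atlas (covers 1 new) → pick Juno (covers 1 new). Total picks: 5.

5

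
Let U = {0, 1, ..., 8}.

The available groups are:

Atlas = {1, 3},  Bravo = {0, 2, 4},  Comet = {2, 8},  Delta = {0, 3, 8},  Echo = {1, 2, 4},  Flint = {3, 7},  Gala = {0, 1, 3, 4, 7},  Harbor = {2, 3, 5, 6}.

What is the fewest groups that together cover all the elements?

Comet, Gala, and Harbor cover everything between them: the union {0, 1, 2, 3, 4, 5, 6, 7, 8} is all of U.
Only Harbor contains 5, so Harbor is forced; the remaining 5 elements need at least 2 more groups (each remaining group adds at most 4) — so at least 3 groups are needed, and 3 is optimal.

3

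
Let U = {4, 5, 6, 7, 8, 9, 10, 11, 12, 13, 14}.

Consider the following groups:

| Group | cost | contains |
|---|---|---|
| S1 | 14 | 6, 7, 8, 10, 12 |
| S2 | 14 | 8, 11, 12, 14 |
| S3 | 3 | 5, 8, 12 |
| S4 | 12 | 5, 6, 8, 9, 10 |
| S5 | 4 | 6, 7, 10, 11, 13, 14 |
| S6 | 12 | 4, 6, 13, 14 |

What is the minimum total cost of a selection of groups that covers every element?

S3, S4, S5, S6 together cover every element (S3 ∪ S4 ∪ S5 ∪ S6 = {4, 5, 6, 7, 8, 9, 10, 11, 12, 13, 14}); total cost 3 + 12 + 4 + 12 = 31.
No covering selection has total cost below 31.

31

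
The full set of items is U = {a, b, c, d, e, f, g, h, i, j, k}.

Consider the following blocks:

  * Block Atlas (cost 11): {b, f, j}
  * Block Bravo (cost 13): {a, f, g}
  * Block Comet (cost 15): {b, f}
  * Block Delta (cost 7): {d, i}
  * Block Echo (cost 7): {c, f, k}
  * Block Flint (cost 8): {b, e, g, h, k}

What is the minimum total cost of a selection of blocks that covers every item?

Atlas, Bravo, Delta, Echo, Flint together cover every item (Atlas ∪ Bravo ∪ Delta ∪ Echo ∪ Flint = {a, b, c, d, e, f, g, h, i, j, k}); total cost 11 + 13 + 7 + 7 + 8 = 46.
No covering selection has total cost below 46.

46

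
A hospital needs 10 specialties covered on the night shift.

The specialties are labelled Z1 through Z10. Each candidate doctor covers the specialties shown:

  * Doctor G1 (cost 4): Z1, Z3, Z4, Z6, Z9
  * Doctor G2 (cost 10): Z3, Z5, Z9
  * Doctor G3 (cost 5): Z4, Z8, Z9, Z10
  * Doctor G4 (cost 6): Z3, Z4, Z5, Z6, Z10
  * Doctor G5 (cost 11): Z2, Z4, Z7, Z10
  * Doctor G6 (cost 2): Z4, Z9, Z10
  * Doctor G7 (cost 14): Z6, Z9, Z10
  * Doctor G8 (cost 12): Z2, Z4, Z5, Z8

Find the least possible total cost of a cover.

26

G1, G3, G4, G5 together cover every specialty (G1 ∪ G3 ∪ G4 ∪ G5 = {Z1, Z2, Z3, Z4, Z5, Z6, Z7, Z8, Z9, Z10}); total cost 4 + 5 + 6 + 11 = 26.
The greedy pick G6, G1, G8, G5 costs 29; no covering selection beats 26.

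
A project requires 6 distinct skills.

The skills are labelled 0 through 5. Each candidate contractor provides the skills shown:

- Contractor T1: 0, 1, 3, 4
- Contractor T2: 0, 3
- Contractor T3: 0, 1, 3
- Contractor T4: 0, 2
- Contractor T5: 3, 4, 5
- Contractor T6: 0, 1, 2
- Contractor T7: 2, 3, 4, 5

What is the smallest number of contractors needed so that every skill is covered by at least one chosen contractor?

2

Take {T1, T7}. Their union is {0, 1, 2, 3, 4, 5}, which is all 6 skills.
No single contractor has all 6 skills (the largest, T1, has 4), so 2 is optimal.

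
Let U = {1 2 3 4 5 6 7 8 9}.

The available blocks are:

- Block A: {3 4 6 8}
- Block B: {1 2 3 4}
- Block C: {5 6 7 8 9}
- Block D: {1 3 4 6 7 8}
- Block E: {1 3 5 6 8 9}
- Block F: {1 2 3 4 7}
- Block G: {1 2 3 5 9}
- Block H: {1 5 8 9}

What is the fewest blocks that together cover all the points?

2

D and G together: D ∪ G = {1, 2, 3, 4, 5, 6, 7, 8, 9} — every point is covered.
No single block has all 9 points (the largest, D, has 6), so 2 is optimal.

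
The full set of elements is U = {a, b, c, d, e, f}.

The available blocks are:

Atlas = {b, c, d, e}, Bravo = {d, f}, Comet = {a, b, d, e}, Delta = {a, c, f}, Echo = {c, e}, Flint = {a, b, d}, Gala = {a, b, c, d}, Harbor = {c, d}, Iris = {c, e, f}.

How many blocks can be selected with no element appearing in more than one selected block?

Flint, Iris are pairwise disjoint (Flint={a,b,d}; Iris={c,e,f}).
Every remaining block overlaps one of these, and no 3 of the listed blocks are pairwise disjoint, so 2 is the maximum.

2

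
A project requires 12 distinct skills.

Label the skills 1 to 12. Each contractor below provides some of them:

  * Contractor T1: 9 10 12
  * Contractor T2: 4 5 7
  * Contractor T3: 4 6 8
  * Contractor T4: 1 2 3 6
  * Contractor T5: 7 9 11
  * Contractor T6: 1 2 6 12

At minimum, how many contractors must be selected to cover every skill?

5

Take {T1, T2, T3, T4, T5}. Their union is {1, 2, 3, 4, 5, 6, 7, 8, 9, 10, 11, 12}, which is all 12 skills.
No 4 of the 6 contractors cover everything (all 15 combinations miss at least one skill), so 5 is optimal.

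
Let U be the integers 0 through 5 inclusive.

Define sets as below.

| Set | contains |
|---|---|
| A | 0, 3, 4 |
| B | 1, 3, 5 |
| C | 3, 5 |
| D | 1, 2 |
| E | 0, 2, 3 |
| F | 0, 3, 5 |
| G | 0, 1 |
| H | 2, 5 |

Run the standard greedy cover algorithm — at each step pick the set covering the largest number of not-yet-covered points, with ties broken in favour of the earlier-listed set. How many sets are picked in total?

3

Greedy: pick A (covers 3 new) → pick B (covers 2 new) → pick D (covers 1 new). Total picks: 3.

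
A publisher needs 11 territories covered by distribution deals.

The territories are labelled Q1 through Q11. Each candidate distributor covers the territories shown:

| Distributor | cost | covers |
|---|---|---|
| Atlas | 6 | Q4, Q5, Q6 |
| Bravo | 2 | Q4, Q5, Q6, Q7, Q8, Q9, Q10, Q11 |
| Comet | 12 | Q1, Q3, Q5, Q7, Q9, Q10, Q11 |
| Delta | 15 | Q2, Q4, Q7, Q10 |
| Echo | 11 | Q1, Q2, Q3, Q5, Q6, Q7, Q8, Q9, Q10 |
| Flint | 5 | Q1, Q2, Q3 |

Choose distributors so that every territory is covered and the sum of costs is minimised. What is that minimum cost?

Bravo, Flint together cover every territory (Bravo ∪ Flint = {Q1, Q2, Q3, Q4, Q5, Q6, Q7, Q8, Q9, Q10, Q11}); total cost 2 + 5 = 7.
No covering selection has total cost below 7.

7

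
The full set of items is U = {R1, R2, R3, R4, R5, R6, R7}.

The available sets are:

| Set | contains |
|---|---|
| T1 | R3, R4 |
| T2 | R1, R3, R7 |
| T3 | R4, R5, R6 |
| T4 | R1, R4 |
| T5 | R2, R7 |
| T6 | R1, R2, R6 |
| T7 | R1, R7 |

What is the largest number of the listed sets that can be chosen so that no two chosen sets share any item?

2

T4, T5 are pairwise disjoint (T4={R1,R4}; T5={R2,R7}).
Every remaining set overlaps one of these, and no 3 of the listed sets are pairwise disjoint, so 2 is the maximum.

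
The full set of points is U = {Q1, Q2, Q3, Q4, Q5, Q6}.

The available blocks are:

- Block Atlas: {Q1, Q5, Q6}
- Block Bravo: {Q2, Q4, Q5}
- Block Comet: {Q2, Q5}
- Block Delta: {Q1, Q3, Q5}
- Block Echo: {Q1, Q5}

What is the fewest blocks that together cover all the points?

Atlas, Bravo, and Delta cover everything between them: the union {Q1, Q2, Q3, Q4, Q5, Q6} is all of U.
Only Delta contains Q3, so Delta is forced; the remaining 3 points need at least 2 more blocks (each remaining block adds at most 2) — so at least 3 blocks are needed, and 3 is optimal.

3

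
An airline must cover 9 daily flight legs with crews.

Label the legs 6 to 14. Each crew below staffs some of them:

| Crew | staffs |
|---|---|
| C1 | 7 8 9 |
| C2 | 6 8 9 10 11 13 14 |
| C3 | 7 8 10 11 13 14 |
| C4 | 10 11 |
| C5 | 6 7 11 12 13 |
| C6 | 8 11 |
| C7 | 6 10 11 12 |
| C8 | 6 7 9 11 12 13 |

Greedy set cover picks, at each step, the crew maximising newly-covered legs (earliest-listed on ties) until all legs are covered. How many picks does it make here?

Greedy: pick C2 (covers 7 new) → pick C5 (covers 2 new). Total picks: 2.

2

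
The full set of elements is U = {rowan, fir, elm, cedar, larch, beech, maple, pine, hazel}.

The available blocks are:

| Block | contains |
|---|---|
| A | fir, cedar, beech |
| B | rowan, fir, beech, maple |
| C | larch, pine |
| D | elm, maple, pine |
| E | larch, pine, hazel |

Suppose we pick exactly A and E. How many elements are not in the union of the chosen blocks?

Union of A, E = {fir, cedar, larch, beech, pine, hazel}.
Not covered: rowan, elm, maple — 3 elements.

3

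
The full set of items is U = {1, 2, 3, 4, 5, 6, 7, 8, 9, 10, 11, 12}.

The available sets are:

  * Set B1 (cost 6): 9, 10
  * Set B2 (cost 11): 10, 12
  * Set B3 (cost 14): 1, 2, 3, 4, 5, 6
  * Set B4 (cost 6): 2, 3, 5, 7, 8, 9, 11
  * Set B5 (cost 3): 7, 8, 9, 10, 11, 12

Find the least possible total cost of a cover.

B3, B5 together cover every item (B3 ∪ B5 = {1, 2, 3, 4, 5, 6, 7, 8, 9, 10, 11, 12}); total cost 14 + 3 = 17.
The greedy pick B5, B4, B3 costs 23; no covering selection beats 17.

17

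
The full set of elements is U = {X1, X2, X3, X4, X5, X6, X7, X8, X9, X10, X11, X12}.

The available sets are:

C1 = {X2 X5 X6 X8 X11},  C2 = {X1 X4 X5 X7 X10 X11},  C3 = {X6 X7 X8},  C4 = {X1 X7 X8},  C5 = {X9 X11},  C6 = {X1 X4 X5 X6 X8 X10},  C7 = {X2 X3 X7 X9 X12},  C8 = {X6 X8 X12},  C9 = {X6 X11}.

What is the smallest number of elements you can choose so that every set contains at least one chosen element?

The 3 elements {X8, X11, X12} hit every set.
No choice of 2 elements meets every set, so 3 is the minimum.

3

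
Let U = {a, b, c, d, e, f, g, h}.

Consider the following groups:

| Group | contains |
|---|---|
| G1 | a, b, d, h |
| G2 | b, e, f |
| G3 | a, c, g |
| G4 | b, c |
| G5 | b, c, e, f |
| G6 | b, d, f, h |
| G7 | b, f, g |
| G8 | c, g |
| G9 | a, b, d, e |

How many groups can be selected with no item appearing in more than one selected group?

2

G8, G9 are pairwise disjoint (G8={c,g}; G9={a,b,d,e}).
Every remaining group overlaps one of these, and no 3 of the listed groups are pairwise disjoint, so 2 is the maximum.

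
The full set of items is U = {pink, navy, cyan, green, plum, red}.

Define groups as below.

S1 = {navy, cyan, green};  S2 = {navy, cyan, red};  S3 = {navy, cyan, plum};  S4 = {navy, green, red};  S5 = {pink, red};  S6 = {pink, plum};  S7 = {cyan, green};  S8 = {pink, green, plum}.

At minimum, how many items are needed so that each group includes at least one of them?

3

The 3 items {pink, cyan, red} hit every group.
No choice of 2 items meets every group, so 3 is the minimum.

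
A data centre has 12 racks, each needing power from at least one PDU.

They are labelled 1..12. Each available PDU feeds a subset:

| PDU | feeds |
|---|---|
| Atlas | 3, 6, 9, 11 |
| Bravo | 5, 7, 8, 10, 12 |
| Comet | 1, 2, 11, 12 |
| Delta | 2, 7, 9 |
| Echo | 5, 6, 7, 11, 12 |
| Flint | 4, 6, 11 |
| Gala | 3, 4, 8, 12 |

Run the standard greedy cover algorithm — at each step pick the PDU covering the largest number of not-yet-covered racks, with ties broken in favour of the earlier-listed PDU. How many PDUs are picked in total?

Greedy: pick Bravo (covers 5 new) → pick Atlas (covers 4 new) → pick Comet (covers 2 new) → pick Flint (covers 1 new). Total picks: 4.

4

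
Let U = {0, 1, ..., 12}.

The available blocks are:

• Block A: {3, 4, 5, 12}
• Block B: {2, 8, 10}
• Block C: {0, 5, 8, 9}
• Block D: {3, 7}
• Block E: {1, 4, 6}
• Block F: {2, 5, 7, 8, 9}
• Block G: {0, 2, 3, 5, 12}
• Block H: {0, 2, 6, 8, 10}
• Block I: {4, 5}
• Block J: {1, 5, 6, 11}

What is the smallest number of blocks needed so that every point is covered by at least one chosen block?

Take {A, F, H, J}. Their union is {0, 1, 2, 3, 4, 5, 6, 7, 8, 9, 10, 11, 12}, which is all 13 points.
Only J contains 11, so J is forced; the remaining 9 points need at least 3 more blocks (each remaining block adds at most 4) — so at least 4 blocks are needed, and 4 is optimal.

4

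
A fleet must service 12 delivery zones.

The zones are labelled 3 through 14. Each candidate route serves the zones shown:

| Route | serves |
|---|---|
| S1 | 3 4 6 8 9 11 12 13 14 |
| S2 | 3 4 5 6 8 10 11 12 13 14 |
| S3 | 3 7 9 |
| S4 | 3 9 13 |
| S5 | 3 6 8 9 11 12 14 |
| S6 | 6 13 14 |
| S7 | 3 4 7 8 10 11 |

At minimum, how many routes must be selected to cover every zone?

S2 and S3 together: S2 ∪ S3 = {3, 4, 5, 6, 7, 8, 9, 10, 11, 12, 13, 14} — every zone is covered.
No single route has all 12 zones (the largest, S2, has 10), so 2 is optimal.

2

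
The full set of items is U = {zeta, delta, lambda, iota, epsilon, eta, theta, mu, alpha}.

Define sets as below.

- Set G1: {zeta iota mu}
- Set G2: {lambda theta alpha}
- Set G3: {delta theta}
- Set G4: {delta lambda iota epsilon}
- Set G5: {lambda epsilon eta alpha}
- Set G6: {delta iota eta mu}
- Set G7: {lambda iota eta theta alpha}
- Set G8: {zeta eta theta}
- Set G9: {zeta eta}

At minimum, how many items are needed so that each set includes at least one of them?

H = {zeta, delta, lambda} meets every set (each contains at least one member of H), and |H| = 3.
The sets G1, G3, G5 are pairwise disjoint, so any hitting set needs a separate item for each — at least 3. Hence 3 is optimal.

3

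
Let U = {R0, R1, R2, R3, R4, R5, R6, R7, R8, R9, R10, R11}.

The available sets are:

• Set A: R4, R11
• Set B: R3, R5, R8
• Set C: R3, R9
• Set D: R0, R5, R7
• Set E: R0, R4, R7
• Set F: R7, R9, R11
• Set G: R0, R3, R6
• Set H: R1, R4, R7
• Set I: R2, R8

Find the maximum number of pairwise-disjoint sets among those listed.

4

A, C, D, I are pairwise disjoint (A={R4,R11}; C={R3,R9}; D={R0,R5,R7}; I={R2,R8}).
Every remaining set overlaps one of these, and no 5 of the listed sets are pairwise disjoint, so 4 is the maximum.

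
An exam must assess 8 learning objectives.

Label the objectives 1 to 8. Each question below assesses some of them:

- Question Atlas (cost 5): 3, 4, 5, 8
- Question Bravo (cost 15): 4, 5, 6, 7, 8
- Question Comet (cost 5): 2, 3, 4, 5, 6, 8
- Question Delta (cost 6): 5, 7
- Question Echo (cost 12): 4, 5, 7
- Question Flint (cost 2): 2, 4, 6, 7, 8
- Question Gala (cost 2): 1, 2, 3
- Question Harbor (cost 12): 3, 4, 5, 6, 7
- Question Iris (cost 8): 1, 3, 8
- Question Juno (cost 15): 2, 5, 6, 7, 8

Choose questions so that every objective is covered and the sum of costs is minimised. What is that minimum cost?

9

Comet, Flint, Gala together cover every objective (Comet ∪ Flint ∪ Gala = {1, 2, 3, 4, 5, 6, 7, 8}); total cost 5 + 2 + 2 = 9.
No covering selection has total cost below 9.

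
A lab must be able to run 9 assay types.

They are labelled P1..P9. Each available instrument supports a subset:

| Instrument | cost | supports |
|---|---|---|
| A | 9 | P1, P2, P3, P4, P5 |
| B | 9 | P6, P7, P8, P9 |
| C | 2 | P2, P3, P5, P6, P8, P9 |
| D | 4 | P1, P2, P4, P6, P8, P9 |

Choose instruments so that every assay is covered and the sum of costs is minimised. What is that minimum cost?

15

B, C, D together cover every assay (B ∪ C ∪ D = {P1, P2, P3, P4, P5, P6, P7, P8, P9}); total cost 9 + 2 + 4 = 15.
No covering selection has total cost below 15.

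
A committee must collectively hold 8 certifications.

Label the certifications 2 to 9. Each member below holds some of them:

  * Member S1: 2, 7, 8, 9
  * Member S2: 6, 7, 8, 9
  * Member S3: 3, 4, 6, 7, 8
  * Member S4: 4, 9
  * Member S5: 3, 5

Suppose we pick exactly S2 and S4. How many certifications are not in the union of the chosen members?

3

Union of S2, S4 = {4, 6, 7, 8, 9}.
Not covered: 2, 3, 5 — 3 certifications.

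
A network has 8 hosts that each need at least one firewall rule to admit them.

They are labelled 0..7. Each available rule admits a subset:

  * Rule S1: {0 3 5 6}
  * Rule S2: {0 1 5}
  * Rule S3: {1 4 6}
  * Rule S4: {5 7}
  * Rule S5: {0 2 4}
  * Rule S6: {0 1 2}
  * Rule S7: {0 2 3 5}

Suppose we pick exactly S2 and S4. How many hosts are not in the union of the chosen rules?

4

Union of S2, S4 = {0, 1, 5, 7}.
Not covered: 2, 3, 4, 6 — 4 hosts.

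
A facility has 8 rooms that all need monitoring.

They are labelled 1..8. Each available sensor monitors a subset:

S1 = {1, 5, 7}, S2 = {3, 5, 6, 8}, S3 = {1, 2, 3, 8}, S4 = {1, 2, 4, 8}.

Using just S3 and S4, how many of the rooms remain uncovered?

3

Union of S3, S4 = {1, 2, 3, 4, 8}.
Not covered: 5, 6, 7 — 3 rooms.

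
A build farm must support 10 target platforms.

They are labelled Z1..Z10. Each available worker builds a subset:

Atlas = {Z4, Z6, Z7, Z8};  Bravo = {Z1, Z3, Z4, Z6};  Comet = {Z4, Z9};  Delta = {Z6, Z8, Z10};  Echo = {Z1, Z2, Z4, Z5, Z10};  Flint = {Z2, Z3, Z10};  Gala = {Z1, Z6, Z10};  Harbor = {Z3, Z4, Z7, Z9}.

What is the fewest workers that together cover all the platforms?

Take {Atlas, Echo, Harbor}. Their union is {Z1, Z2, Z3, Z4, Z5, Z6, Z7, Z8, Z9, Z10}, which is all 10 platforms.
Only Echo contains Z5, so Echo is forced; the remaining 5 platforms need at least 2 more workers (each remaining worker adds at most 3) — so at least 3 workers are needed, and 3 is optimal.

3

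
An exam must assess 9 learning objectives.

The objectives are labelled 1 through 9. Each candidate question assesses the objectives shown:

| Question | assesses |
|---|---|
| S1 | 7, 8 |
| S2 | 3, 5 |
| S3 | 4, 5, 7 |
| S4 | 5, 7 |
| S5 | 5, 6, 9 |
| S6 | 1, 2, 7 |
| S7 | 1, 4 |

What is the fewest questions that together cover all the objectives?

Take {S1, S2, S5, S6, S7}. Their union is {1, 2, 3, 4, 5, 6, 7, 8, 9}, which is all 9 objectives.
No 4 of the 7 questions cover everything (all 35 combinations miss at least one objective), so 5 is optimal.

5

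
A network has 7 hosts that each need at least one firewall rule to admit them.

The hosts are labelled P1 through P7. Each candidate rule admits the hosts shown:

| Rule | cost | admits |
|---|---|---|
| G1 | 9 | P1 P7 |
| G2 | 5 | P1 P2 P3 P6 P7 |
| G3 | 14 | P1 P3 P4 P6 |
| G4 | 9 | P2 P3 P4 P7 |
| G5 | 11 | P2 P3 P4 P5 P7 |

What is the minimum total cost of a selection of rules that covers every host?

G2, G5 together cover every host (G2 ∪ G5 = {P1, P2, P3, P4, P5, P6, P7}); total cost 5 + 11 = 16.
No covering selection has total cost below 16.

16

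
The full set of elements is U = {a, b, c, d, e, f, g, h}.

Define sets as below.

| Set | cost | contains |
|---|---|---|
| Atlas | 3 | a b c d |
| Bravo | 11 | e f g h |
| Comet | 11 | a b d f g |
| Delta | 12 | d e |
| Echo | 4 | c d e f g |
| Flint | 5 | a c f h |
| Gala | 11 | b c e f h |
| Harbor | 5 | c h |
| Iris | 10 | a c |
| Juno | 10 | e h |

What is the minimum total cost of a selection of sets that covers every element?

Atlas, Echo, Harbor together cover every element (Atlas ∪ Echo ∪ Harbor = {a, b, c, d, e, f, g, h}); total cost 3 + 4 + 5 = 12.
No covering selection has total cost below 12.

12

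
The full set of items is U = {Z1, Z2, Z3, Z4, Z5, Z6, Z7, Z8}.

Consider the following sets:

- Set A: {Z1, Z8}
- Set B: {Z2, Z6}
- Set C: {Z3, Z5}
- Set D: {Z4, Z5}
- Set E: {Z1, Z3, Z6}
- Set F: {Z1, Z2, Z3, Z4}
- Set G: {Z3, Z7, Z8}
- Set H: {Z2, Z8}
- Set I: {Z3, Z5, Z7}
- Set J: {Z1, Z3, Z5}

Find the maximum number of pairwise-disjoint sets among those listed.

3

D, E, H are pairwise disjoint (D={Z4,Z5}; E={Z1,Z3,Z6}; H={Z2,Z8}).
Every remaining set overlaps one of these, and no 4 of the listed sets are pairwise disjoint, so 3 is the maximum.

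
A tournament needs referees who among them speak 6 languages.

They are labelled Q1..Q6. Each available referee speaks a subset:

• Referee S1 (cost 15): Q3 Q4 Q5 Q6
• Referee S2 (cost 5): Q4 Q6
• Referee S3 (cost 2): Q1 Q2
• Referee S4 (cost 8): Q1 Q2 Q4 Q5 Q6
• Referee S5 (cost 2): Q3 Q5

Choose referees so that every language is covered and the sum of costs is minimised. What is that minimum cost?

S2, S3, S5 together cover every language (S2 ∪ S3 ∪ S5 = {Q1, Q2, Q3, Q4, Q5, Q6}); total cost 5 + 2 + 2 = 9.
No covering selection has total cost below 9.

9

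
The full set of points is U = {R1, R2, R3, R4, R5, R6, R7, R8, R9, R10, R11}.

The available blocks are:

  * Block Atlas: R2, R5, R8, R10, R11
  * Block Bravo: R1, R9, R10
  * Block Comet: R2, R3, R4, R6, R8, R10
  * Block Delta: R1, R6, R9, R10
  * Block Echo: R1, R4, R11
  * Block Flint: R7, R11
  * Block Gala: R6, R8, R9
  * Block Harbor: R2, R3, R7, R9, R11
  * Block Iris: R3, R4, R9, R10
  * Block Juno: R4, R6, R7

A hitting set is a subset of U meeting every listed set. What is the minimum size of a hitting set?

H = {R4, R9, R11} meets every block (each contains at least one member of H), and |H| = 3.
No choice of 2 points meets every block, so 3 is the minimum.

3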